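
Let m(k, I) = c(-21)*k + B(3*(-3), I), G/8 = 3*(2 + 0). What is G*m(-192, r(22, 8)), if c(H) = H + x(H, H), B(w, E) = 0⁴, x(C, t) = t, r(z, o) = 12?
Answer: 387072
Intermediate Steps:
B(w, E) = 0
G = 48 (G = 8*(3*(2 + 0)) = 8*(3*2) = 8*6 = 48)
c(H) = 2*H (c(H) = H + H = 2*H)
m(k, I) = -42*k (m(k, I) = (2*(-21))*k + 0 = -42*k + 0 = -42*k)
G*m(-192, r(22, 8)) = 48*(-42*(-192)) = 48*8064 = 387072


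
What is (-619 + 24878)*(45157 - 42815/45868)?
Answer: 50245688645399/45868 ≈ 1.0954e+9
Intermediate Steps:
(-619 + 24878)*(45157 - 42815/45868) = 24259*(45157 - 42815*1/45868) = 24259*(45157 - 42815/45868) = 24259*(2071218461/45868) = 50245688645399/45868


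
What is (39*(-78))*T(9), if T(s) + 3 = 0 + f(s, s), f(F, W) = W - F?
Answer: 9126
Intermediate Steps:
T(s) = -3 (T(s) = -3 + (0 + (s - s)) = -3 + (0 + 0) = -3 + 0 = -3)
(39*(-78))*T(9) = (39*(-78))*(-3) = -3042*(-3) = 9126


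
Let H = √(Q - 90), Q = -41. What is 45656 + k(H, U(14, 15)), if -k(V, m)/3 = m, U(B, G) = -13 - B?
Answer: 45737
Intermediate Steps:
H = I*√131 (H = √(-41 - 90) = √(-131) = I*√131 ≈ 11.446*I)
k(V, m) = -3*m
45656 + k(H, U(14, 15)) = 45656 - 3*(-13 - 1*14) = 45656 - 3*(-13 - 14) = 45656 - 3*(-27) = 45656 + 81 = 45737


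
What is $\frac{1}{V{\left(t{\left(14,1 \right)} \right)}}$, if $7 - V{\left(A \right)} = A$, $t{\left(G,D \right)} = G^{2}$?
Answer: $- \frac{1}{189} \approx -0.005291$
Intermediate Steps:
$V{\left(A \right)} = 7 - A$
$\frac{1}{V{\left(t{\left(14,1 \right)} \right)}} = \frac{1}{7 - 14^{2}} = \frac{1}{7 - 196} = \frac{1}{-189} = - \frac{1}{189}$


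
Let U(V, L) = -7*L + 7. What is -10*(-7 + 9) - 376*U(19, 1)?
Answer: -20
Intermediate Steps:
U(V, L) = 7 - 7*L
-10*(-7 + 9) - 376*U(19, 1) = -10*(-7 + 9) - 376*(7 - 7*1) = -10*2 - 376*(7 - 7) = -20 - 376*0 = -20 + 0 = -20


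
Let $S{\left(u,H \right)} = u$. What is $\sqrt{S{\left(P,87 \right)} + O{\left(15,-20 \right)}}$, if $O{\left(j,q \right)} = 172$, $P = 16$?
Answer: $2 \sqrt{47} \approx 13.711$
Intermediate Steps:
$\sqrt{S{\left(P,87 \right)} + O{\left(15,-20 \right)}} = \sqrt{16 + 172} = \sqrt{188} = 2 \sqrt{47}$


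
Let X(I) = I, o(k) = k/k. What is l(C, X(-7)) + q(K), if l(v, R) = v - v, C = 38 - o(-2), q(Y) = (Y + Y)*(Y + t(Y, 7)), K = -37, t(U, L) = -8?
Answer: 3330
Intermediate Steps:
q(Y) = 2*Y*(-8 + Y) (q(Y) = (Y + Y)*(Y - 8) = (2*Y)*(-8 + Y) = 2*Y*(-8 + Y))
o(k) = 1
C = 37 (C = 38 - 1*1 = 38 - 1 = 37)
l(v, R) = 0
l(C, X(-7)) + q(K) = 0 + 2*(-37)*(-8 - 37) = 0 + 2*(-37)*(-45) = 0 + 3330 = 3330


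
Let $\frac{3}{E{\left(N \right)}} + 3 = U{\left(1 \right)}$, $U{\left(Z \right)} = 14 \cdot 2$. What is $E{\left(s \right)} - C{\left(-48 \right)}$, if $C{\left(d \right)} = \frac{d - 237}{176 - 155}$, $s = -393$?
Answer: $\frac{2396}{175} \approx 13.691$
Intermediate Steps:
$U{\left(Z \right)} = 28$
$E{\left(N \right)} = \frac{3}{25}$ ($E{\left(N \right)} = \frac{3}{-3 + 28} = \frac{3}{25}$)
$C{\left(d \right)} = - \frac{79}{7} + \frac{d}{21}$ ($C{\left(d \right)} = \frac{-237 + d}{21} = \left(-237 + d\right) \frac{1}{21} = - \frac{79}{7} + \frac{d}{21}$)
$E{\left(s \right)} - C{\left(-48 \right)} = \frac{3}{25} - \left(- \frac{79}{7} + \frac{1}{21} \left(-48\right)\right) = \frac{3}{25} - \left(- \frac{79}{7} - \frac{16}{7}\right) = \frac{3}{25} - - \frac{95}{7} = \frac{3}{25} + \frac{95}{7} = \frac{2396}{175}$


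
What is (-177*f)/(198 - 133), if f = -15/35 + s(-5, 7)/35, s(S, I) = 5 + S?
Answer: 531/455 ≈ 1.1670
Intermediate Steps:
f = -3/7 (f = -15/35 + (5 - 5)/35 = -15*1/35 + 0*(1/35) = -3/7 + 0 = -3/7 ≈ -0.42857)
(-177*f)/(198 - 133) = (-177*(-3/7))/(198 - 133) = (531/7)/65 = (531/7)*(1/65) = 531/455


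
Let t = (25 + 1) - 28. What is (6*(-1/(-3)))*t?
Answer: -4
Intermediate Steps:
t = -2 (t = 26 - 28 = -2)
(6*(-1/(-3)))*t = (6*(-1/(-3)))*(-2) = (6*(-1*(-⅓)))*(-2) = (6*(⅓))*(-2) = 2*(-2) = -4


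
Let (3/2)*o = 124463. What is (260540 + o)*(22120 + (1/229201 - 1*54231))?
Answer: -7584688000127260/687603 ≈ -1.1031e+10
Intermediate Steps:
o = 248926/3 (o = (⅔)*124463 = 248926/3 ≈ 82975.)
(260540 + o)*(22120 + (1/229201 - 1*54231)) = (260540 + 248926/3)*(22120 + (1/229201 - 1*54231)) = 1030546*(22120 + (1/229201 - 54231))/3 = 1030546*(22120 - 12429799430/229201)/3 = (1030546/3)*(-7359873310/229201) = -7584688000127260/687603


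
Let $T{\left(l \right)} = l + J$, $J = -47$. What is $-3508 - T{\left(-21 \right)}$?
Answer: $-3440$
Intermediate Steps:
$T{\left(l \right)} = -47 + l$ ($T{\left(l \right)} = l - 47 = -47 + l$)
$-3508 - T{\left(-21 \right)} = -3508 - \left(-47 - 21\right) = -3508 - -68 = -3508 + 68 = -3440$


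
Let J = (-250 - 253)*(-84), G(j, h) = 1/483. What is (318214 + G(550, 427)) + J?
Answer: 174105079/483 ≈ 3.6047e+5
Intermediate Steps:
G(j, h) = 1/483
J = 42252 (J = -503*(-84) = 42252)
(318214 + G(550, 427)) + J = (318214 + 1/483) + 42252 = 153697363/483 + 42252 = 174105079/483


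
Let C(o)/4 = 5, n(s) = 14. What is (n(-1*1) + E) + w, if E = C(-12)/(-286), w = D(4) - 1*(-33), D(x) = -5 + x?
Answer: 6568/143 ≈ 45.930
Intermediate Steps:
C(o) = 20 (C(o) = 4*5 = 20)
w = 32 (w = (-5 + 4) - 1*(-33) = -1 + 33 = 32)
E = -10/143 (E = 20/(-286) = 20*(-1/286) = -10/143 ≈ -0.069930)
(n(-1*1) + E) + w = (14 - 10/143) + 32 = 1992/143 + 32 = 6568/143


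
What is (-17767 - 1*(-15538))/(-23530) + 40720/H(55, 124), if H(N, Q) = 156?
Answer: 18432487/70590 ≈ 261.12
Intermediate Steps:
(-17767 - 1*(-15538))/(-23530) + 40720/H(55, 124) = (-17767 - 1*(-15538))/(-23530) + 40720/156 = (-17767 + 15538)*(-1/23530) + 40720*(1/156) = -2229*(-1/23530) + 10180/39 = 2229/23530 + 10180/39 = 18432487/70590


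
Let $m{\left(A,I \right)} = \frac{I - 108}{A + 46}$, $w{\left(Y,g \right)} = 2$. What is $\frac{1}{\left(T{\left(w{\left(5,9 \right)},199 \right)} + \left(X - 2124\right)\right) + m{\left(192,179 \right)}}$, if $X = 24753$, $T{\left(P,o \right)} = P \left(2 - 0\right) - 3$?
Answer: $\frac{238}{5386011} \approx 4.4189 \cdot 10^{-5}$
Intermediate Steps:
$T{\left(P,o \right)} = -3 + 2 P$ ($T{\left(P,o \right)} = P \left(2 + 0\right) - 3 = P 2 - 3 = 2 P - 3 = -3 + 2 P$)
$m{\left(A,I \right)} = \frac{-108 + I}{46 + A}$
$\frac{1}{\left(T{\left(w{\left(5,9 \right)},199 \right)} + \left(X - 2124\right)\right) + m{\left(192,179 \right)}} = \frac{1}{\left(\left(-3 + 2 \cdot 2\right) + \left(24753 - 2124\right)\right) + \frac{-108 + 179}{46 + 192}} = \frac{1}{\left(\left(-3 + 4\right) + 22629\right) + \frac{1}{238} \cdot 71} = \frac{1}{\left(1 + 22629\right) + \frac{1}{238} \cdot 71} = \frac{1}{22630 + \frac{71}{238}} = \frac{1}{\frac{5386011}{238}} = \frac{238}{5386011}$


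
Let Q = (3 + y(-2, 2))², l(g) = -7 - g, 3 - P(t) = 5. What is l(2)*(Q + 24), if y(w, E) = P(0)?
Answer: -225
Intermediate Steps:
P(t) = -2 (P(t) = 3 - 1*5 = 3 - 5 = -2)
y(w, E) = -2
Q = 1 (Q = (3 - 2)² = 1² = 1)
l(2)*(Q + 24) = (-7 - 1*2)*(1 + 24) = (-7 - 2)*25 = -9*25 = -225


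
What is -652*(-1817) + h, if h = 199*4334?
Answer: 2047150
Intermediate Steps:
h = 862466
-652*(-1817) + h = -652*(-1817) + 862466 = 1184684 + 862466 = 2047150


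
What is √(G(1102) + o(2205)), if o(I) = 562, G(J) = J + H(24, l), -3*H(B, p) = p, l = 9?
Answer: √1661 ≈ 40.755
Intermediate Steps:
H(B, p) = -p/3
G(J) = -3 + J (G(J) = J - ⅓*9 = J - 3 = -3 + J)
√(G(1102) + o(2205)) = √((-3 + 1102) + 562) = √(1099 + 562) = √1661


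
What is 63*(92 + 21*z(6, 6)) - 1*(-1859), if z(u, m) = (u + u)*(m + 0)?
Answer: 102911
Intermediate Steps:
z(u, m) = 2*m*u (z(u, m) = (2*u)*m = 2*m*u)
63*(92 + 21*z(6, 6)) - 1*(-1859) = 63*(92 + 21*(2*6*6)) - 1*(-1859) = 63*(92 + 21*72) + 1859 = 63*(92 + 1512) + 1859 = 63*1604 + 1859 = 101052 + 1859 = 102911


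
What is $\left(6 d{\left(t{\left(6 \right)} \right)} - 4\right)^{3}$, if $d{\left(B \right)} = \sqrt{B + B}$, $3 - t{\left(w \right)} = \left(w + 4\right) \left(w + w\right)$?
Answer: $101024 - 150768 i \sqrt{26} \approx 1.0102 \cdot 10^{5} - 7.6877 \cdot 10^{5} i$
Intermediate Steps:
$t{\left(w \right)} = 3 - 2 w \left(4 + w\right)$ ($t{\left(w \right)} = 3 - \left(w + 4\right) \left(w + w\right) = 3 - \left(4 + w\right) 2 w = 3 - 2 w \left(4 + w\right)$)
$d{\left(B \right)} = \sqrt{2} \sqrt{B}$ ($d{\left(B \right)} = \sqrt{2 B} = \sqrt{2} \sqrt{B}$)
$\left(6 d{\left(t{\left(6 \right)} \right)} - 4\right)^{3} = \left(6 \sqrt{2} \sqrt{3 - 48 - 2 \cdot 6^{2}} - 4\right)^{3} = \left(6 \sqrt{2} \sqrt{3 - 48 - 72} - 4\right)^{3} = \left(6 \sqrt{2} \sqrt{-117} - 4\right)^{3} = \left(6 \sqrt{2} \cdot 3 i \sqrt{13} - 4\right)^{3} = \left(6 \cdot 3 i \sqrt{26} - 4\right)^{3} = \left(18 i \sqrt{26} - 4\right)^{3} = \left(-4 + 18 i \sqrt{26}\right)^{3}$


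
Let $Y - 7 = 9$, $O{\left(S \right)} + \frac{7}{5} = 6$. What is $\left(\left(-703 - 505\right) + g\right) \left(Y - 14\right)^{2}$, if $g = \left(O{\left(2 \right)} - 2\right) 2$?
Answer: $- \frac{24056}{5} \approx -4811.2$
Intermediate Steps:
$O{\left(S \right)} = \frac{23}{5}$ ($O{\left(S \right)} = - \frac{7}{5} + 6 = \frac{23}{5}$)
$Y = 16$ ($Y = 7 + 9 = 16$)
$g = \frac{26}{5}$ ($g = \left(\frac{23}{5} - 2\right) 2 = \frac{13}{5} \cdot 2 = \frac{26}{5} \approx 5.2$)
$\left(\left(-703 - 505\right) + g\right) \left(Y - 14\right)^{2} = \left(\left(-703 - 505\right) + \frac{26}{5}\right) \left(16 - 14\right)^{2} = \left(\left(-703 - 505\right) + \frac{26}{5}\right) 2^{2} = \left(-1208 + \frac{26}{5}\right) 4 = \left(- \frac{6014}{5}\right) 4 = - \frac{24056}{5}$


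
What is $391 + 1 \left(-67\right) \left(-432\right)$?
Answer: $29335$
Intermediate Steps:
$391 + 1 \left(-67\right) \left(-432\right) = 391 - -28944 = 391 + 28944 = 29335$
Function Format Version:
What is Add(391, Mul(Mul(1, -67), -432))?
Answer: 29335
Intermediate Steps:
Add(391, Mul(Mul(1, -67), -432)) = Add(391, Mul(-67, -432)) = Add(391, 28944) = 29335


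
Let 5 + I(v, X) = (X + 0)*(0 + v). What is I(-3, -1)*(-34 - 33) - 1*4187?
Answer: -4053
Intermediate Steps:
I(v, X) = -5 + X*v (I(v, X) = -5 + (X + 0)*(0 + v) = -5 + X*v)
I(-3, -1)*(-34 - 33) - 1*4187 = (-5 - 1*(-3))*(-34 - 33) - 1*4187 = (-5 + 3)*(-67) - 4187 = -2*(-67) - 4187 = 134 - 4187 = -4053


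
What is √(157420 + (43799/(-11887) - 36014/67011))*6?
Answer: 382*√2737904205009934401/265519919 ≈ 2380.5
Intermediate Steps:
√(157420 + (43799/(-11887) - 36014/67011))*6 = √(157420 + (43799*(-1/11887) - 36014*1/67011))*6 = √(157420 + (-43799/11887 - 36014/67011))*6 = √(157420 - 3363113207/796559757)*6 = √(125391073833733/796559757)*6 = (191*√2737904205009934401/796559757)*6 = 382*√2737904205009934401/265519919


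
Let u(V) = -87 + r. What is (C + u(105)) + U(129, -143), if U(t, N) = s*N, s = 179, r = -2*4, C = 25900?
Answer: 208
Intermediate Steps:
r = -8
u(V) = -95 (u(V) = -87 - 8 = -95)
U(t, N) = 179*N
(C + u(105)) + U(129, -143) = (25900 - 95) + 179*(-143) = 25805 - 25597 = 208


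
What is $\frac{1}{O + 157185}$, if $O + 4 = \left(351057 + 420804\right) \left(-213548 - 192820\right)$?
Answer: $- \frac{1}{313659453667} \approx -3.1882 \cdot 10^{-12}$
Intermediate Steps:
$O = -313659610852$ ($O = -4 + \left(351057 + 420804\right) \left(-213548 - 192820\right) = -4 + 771861 \left(-406368\right) = -4 - 313659610848 = -313659610852$)
$\frac{1}{O + 157185} = \frac{1}{-313659610852 + 157185} = \frac{1}{-313659453667} = - \frac{1}{313659453667}$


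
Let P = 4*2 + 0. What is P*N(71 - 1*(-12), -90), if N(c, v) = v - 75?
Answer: -1320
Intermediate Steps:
N(c, v) = -75 + v
P = 8 (P = 8 + 0 = 8)
P*N(71 - 1*(-12), -90) = 8*(-75 - 90) = 8*(-165) = -1320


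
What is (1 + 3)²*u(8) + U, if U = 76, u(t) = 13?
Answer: 284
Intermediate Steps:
(1 + 3)²*u(8) + U = (1 + 3)²*13 + 76 = 4²*13 + 76 = 16*13 + 76 = 208 + 76 = 284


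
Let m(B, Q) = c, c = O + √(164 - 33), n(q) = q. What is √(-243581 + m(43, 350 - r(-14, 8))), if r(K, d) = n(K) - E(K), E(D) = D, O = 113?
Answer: √(-243468 + √131) ≈ 493.41*I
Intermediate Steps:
c = 113 + √131 (c = 113 + √(164 - 33) = 113 + √131 ≈ 124.45)
r(K, d) = 0 (r(K, d) = K - K = 0)
m(B, Q) = 113 + √131
√(-243581 + m(43, 350 - r(-14, 8))) = √(-243581 + (113 + √131)) = √(-243468 + √131)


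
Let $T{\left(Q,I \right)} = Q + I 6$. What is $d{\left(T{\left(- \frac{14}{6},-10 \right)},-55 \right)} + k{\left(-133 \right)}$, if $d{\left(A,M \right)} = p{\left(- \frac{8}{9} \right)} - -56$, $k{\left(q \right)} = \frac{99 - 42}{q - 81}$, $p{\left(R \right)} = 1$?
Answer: $\frac{12141}{214} \approx 56.734$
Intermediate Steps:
$T{\left(Q,I \right)} = Q + 6 I$
$k{\left(q \right)} = \frac{57}{-81 + q}$
$d{\left(A,M \right)} = 57$ ($d{\left(A,M \right)} = 1 - -56 = 1 + 56 = 57$)
$d{\left(T{\left(- \frac{14}{6},-10 \right)},-55 \right)} + k{\left(-133 \right)} = 57 + \frac{57}{-81 - 133} = 57 + \frac{57}{-214} = 57 + 57 \left(- \frac{1}{214}\right) = 57 - \frac{57}{214} = \frac{12141}{214}$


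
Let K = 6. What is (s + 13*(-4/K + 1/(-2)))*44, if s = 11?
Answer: -550/3 ≈ -183.33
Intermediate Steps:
(s + 13*(-4/K + 1/(-2)))*44 = (11 + 13*(-4/6 + 1/(-2)))*44 = (11 + 13*(-4*⅙ + 1*(-½)))*44 = (11 + 13*(-⅔ - ½))*44 = (11 + 13*(-7/6))*44 = (11 - 91/6)*44 = -25/6*44 = -550/3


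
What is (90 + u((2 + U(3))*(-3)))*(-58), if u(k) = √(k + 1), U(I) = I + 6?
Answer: -5220 - 232*I*√2 ≈ -5220.0 - 328.1*I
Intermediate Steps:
U(I) = 6 + I
u(k) = √(1 + k)
(90 + u((2 + U(3))*(-3)))*(-58) = (90 + √(1 + (2 + (6 + 3))*(-3)))*(-58) = (90 + √(1 + (2 + 9)*(-3)))*(-58) = (90 + √(1 + 11*(-3)))*(-58) = (90 + √(1 - 33))*(-58) = (90 + √(-32))*(-58) = (90 + 4*I*√2)*(-58) = -5220 - 232*I*√2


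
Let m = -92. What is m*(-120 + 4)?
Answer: 10672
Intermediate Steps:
m*(-120 + 4) = -92*(-120 + 4) = -92*(-116) = 10672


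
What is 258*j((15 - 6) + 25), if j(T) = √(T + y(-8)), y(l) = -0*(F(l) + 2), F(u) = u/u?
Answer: 258*√34 ≈ 1504.4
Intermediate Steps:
F(u) = 1
y(l) = 0 (y(l) = -0*(1 + 2) = -0*3 = -3*0 = 0)
j(T) = √T (j(T) = √(T + 0) = √T)
258*j((15 - 6) + 25) = 258*√((15 - 6) + 25) = 258*√(9 + 25) = 258*√34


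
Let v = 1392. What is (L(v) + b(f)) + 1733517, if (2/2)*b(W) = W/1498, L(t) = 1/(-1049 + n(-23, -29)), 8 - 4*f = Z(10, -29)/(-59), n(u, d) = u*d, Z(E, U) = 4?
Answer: 2090245327278/1205783 ≈ 1.7335e+6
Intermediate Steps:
n(u, d) = d*u
f = 119/59 (f = 2 - 1/(-59) = 2 - (-1)/59 = 2 - ¼*(-4/59) = 2 + 1/59 = 119/59 ≈ 2.0169)
L(t) = -1/382 (L(t) = 1/(-1049 - 29*(-23)) = 1/(-1049 + 667) = 1/(-382) = -1/382)
b(W) = W/1498
(L(v) + b(f)) + 1733517 = (-1/382 + (1/1498)*(119/59)) + 1733517 = (-1/382 + 17/12626) + 1733517 = -1533/1205783 + 1733517 = 2090245327278/1205783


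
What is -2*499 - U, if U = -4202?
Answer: 3204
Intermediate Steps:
-2*499 - U = -2*499 - 1*(-4202) = -998 + 4202 = 3204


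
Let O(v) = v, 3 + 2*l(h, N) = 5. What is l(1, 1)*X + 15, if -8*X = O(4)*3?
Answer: 27/2 ≈ 13.500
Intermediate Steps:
l(h, N) = 1 (l(h, N) = -3/2 + (1/2)*5 = -3/2 + 5/2 = 1)
X = -3/2 ≈ -1.5000
l(1, 1)*X + 15 = 1*(-3/2) + 15 = -3/2 + 15 = 27/2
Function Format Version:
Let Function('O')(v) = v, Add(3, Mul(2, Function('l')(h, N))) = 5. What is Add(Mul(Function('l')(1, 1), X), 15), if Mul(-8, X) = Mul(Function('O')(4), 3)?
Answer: Rational(27, 2) ≈ 13.500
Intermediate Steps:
Function('l')(h, N) = 1 (Function('l')(h, N) = Add(Rational(-3, 2), Mul(Rational(1, 2), 5)) = Add(Rational(-3, 2), Rational(5, 2)) = 1)
X = Rational(-3, 2) (X = Mul(Rational(-1, 8), Mul(4, 3)) = Mul(Rational(-1, 8), 12) = Rational(-3, 2) ≈ -1.5000)
Add(Mul(Function('l')(1, 1), X), 15) = Add(Mul(1, Rational(-3, 2)), 15) = Add(Rational(-3, 2), 15) = Rational(27, 2)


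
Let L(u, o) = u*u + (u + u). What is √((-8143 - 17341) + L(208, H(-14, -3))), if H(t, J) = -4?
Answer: 2*√4549 ≈ 134.89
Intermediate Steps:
L(u, o) = u² + 2*u
√((-8143 - 17341) + L(208, H(-14, -3))) = √((-8143 - 17341) + 208*(2 + 208)) = √(-25484 + 208*210) = √(-25484 + 43680) = √18196 = 2*√4549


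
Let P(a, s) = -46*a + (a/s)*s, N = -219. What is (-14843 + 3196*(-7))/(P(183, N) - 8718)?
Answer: 12405/5651 ≈ 2.1952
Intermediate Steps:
P(a, s) = -45*a (P(a, s) = -46*a + a = -45*a)
(-14843 + 3196*(-7))/(P(183, N) - 8718) = (-14843 + 3196*(-7))/(-45*183 - 8718) = (-14843 - 22372)/(-8235 - 8718) = -37215/(-16953) = -37215*(-1/16953) = 12405/5651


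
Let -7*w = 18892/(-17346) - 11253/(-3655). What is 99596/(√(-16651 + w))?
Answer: -348586*I*√16732513716010588230/1847449204547 ≈ -771.82*I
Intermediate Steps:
w = -63072139/221898705 (w = -(18892/(-17346) - 11253/(-3655))/7 = -(18892*(-1/17346) - 11253*(-1/3655))/7 = -(-9446/8673 + 11253/3655)/7 = -⅐*63072139/31699815 = -63072139/221898705 ≈ -0.28424)
99596/(√(-16651 + w)) = 99596/(√(-16651 - 63072139/221898705)) = 99596/(√(-3694898409094/221898705)) = 99596/((I*√16732513716010588230/31699815)) = 99596*(-7*I*√16732513716010588230/3694898409094) = -348586*I*√16732513716010588230/1847449204547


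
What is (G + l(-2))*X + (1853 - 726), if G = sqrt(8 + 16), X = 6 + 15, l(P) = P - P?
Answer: 1127 + 42*sqrt(6) ≈ 1229.9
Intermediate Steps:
l(P) = 0
X = 21
G = 2*sqrt(6) (G = sqrt(24) = 2*sqrt(6) ≈ 4.8990)
(G + l(-2))*X + (1853 - 726) = (2*sqrt(6) + 0)*21 + (1853 - 726) = (2*sqrt(6))*21 + 1127 = 42*sqrt(6) + 1127 = 1127 + 42*sqrt(6)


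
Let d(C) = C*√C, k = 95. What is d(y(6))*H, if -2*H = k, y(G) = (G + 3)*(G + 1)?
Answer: -17955*√7/2 ≈ -23752.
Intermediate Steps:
y(G) = (1 + G)*(3 + G) (y(G) = (3 + G)*(1 + G) = (1 + G)*(3 + G))
H = -95/2 (H = -½*95 = -95/2 ≈ -47.500)
d(C) = C^(3/2)
d(y(6))*H = (3 + 6² + 4*6)^(3/2)*(-95/2) = (3 + 36 + 24)^(3/2)*(-95/2) = 63^(3/2)*(-95/2) = (189*√7)*(-95/2) = -17955*√7/2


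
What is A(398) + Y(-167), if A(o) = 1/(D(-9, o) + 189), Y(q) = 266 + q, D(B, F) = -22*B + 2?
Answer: 38512/389 ≈ 99.003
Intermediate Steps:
D(B, F) = 2 - 22*B
A(o) = 1/389 (A(o) = 1/((2 - 22*(-9)) + 189) = 1/((2 + 198) + 189) = 1/(200 + 189) = 1/389)
A(398) + Y(-167) = 1/389 + (266 - 167) = 1/389 + 99 = 38512/389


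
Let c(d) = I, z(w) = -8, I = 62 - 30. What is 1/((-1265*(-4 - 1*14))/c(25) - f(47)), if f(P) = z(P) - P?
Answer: 16/12265 ≈ 0.0013045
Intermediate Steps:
I = 32
c(d) = 32
f(P) = -8 - P
1/((-1265*(-4 - 1*14))/c(25) - f(47)) = 1/(-1265*(-4 - 1*14)/32 - (-8 - 1*47)) = 1/(-1265*(-4 - 14)*(1/32) - (-8 - 47)) = 1/(-1265*(-18)*(1/32) - 1*(-55)) = 1/(22770*(1/32) + 55) = 1/(11385/16 + 55) = 1/(12265/16) = 16/12265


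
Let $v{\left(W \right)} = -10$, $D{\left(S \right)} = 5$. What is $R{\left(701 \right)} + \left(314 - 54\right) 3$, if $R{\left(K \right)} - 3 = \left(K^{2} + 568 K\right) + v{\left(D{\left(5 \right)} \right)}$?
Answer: $890342$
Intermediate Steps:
$R{\left(K \right)} = -7 + K^{2} + 568 K$ ($R{\left(K \right)} = 3 - \left(10 - K^{2} - 568 K\right) = 3 + \left(-10 + K^{2} + 568 K\right) = -7 + K^{2} + 568 K$)
$R{\left(701 \right)} + \left(314 - 54\right) 3 = \left(-7 + 701^{2} + 568 \cdot 701\right) + \left(314 - 54\right) 3 = \left(-7 + 491401 + 398168\right) + 260 \cdot 3 = 889562 + 780 = 890342$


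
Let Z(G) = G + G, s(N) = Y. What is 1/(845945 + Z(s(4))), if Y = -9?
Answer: 1/845927 ≈ 1.1821e-6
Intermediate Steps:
s(N) = -9
Z(G) = 2*G
1/(845945 + Z(s(4))) = 1/(845945 + 2*(-9)) = 1/(845945 - 18) = 1/845927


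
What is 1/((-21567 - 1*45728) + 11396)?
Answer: -1/55899 ≈ -1.7889e-5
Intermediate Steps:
1/((-21567 - 1*45728) + 11396) = 1/((-21567 - 45728) + 11396) = 1/(-67295 + 11396) = 1/(-55899) = -1/55899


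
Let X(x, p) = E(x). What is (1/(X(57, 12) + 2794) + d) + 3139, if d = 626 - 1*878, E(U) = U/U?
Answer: 8069166/2795 ≈ 2887.0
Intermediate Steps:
E(U) = 1
X(x, p) = 1
d = -252 (d = 626 - 878 = -252)
(1/(X(57, 12) + 2794) + d) + 3139 = (1/(1 + 2794) - 252) + 3139 = (1/2795 - 252) + 3139 = -704339/2795 + 3139 = 8069166/2795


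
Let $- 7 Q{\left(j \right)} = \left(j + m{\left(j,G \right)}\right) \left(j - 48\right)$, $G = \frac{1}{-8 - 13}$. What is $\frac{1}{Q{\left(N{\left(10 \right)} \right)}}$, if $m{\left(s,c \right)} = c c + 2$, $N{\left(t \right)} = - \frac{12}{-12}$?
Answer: $\frac{3087}{62228} \approx 0.049608$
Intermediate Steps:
$N{\left(t \right)} = 1$ ($N{\left(t \right)} = \left(-12\right) \left(- \frac{1}{12}\right) = 1$)
$G = - \frac{1}{21}$ ($G = \frac{1}{-21} = - \frac{1}{21} \approx -0.047619$)
$m{\left(s,c \right)} = 2 + c^{2}$ ($m{\left(s,c \right)} = c^{2} + 2 = 2 + c^{2}$)
$Q{\left(j \right)} = - \frac{\left(-48 + j\right) \left(\frac{883}{441} + j\right)}{7}$ ($Q{\left(j \right)} = - \frac{\left(j + \left(2 + \left(- \frac{1}{21}\right)^{2}\right)\right) \left(j - 48\right)}{7} = - \frac{\left(j + \left(2 + \frac{1}{441}\right)\right) \left(-48 + j\right)}{7} = - \frac{\left(j + \frac{883}{441}\right) \left(-48 + j\right)}{7} = - \frac{\left(\frac{883}{441} + j\right) \left(-48 + j\right)}{7} = - \frac{\left(-48 + j\right) \left(\frac{883}{441} + j\right)}{7}$)
$\frac{1}{Q{\left(N{\left(10 \right)} \right)}} = \frac{1}{\frac{14128}{1029} - \frac{1^{2}}{7} + \frac{20285}{3087} \cdot 1} = \frac{1}{\frac{14128}{1029} - \frac{1}{7} + \frac{20285}{3087}} = \frac{1}{\frac{62228}{3087}} = \frac{3087}{62228}$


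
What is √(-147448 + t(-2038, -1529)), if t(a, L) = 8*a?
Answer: 2*I*√40938 ≈ 404.66*I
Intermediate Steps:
√(-147448 + t(-2038, -1529)) = √(-147448 + 8*(-2038)) = √(-147448 - 16304) = √(-163752) = 2*I*√40938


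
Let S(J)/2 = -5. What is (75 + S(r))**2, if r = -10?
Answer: 4225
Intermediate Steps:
S(J) = -10 (S(J) = 2*(-5) = -10)
(75 + S(r))**2 = (75 - 10)**2 = 65**2 = 4225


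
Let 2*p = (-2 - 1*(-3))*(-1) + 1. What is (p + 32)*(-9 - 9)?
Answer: -576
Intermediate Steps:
p = 0 (p = ((-2 - 1*(-3))*(-1) + 1)/2 = ((-2 + 3)*(-1) + 1)/2 = (1*(-1) + 1)/2 = (-1 + 1)/2 = (1/2)*0 = 0)
(p + 32)*(-9 - 9) = (0 + 32)*(-9 - 9) = 32*(-18) = -576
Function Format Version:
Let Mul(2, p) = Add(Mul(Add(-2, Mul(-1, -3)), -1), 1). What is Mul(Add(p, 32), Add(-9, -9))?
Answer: -576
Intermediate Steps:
p = 0 (p = Mul(Rational(1, 2), Add(Mul(Add(-2, Mul(-1, -3)), -1), 1)) = Mul(Rational(1, 2), Add(Mul(Add(-2, 3), -1), 1)) = Mul(Rational(1, 2), Add(Mul(1, -1), 1)) = Mul(Rational(1, 2), Add(-1, 1)) = Mul(Rational(1, 2), 0) = 0)
Mul(Add(p, 32), Add(-9, -9)) = Mul(Add(0, 32), Add(-9, -9)) = Mul(32, -18) = -576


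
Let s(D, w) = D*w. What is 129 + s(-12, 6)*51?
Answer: -3543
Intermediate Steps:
129 + s(-12, 6)*51 = 129 - 12*6*51 = 129 - 72*51 = 129 - 3672 = -3543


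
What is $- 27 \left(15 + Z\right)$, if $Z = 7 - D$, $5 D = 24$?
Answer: $- \frac{2322}{5} \approx -464.4$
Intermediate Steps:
$D = \frac{24}{5}$ ($D = \frac{1}{5} \cdot 24 = \frac{24}{5} \approx 4.8$)
$Z = \frac{11}{5}$ ($Z = 7 - \frac{24}{5} = \frac{11}{5} \approx 2.2$)
$- 27 \left(15 + Z\right) = - 27 \left(15 + \frac{11}{5}\right) = \left(-27\right) \frac{86}{5} = - \frac{2322}{5}$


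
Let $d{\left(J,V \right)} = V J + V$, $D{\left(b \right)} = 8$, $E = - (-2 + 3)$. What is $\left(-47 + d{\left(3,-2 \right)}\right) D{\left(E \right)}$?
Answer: $-440$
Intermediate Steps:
$E = -1$ ($E = \left(-1\right) 1 = -1$)
$d{\left(J,V \right)} = V + J V$ ($d{\left(J,V \right)} = J V + V = V + J V$)
$\left(-47 + d{\left(3,-2 \right)}\right) D{\left(E \right)} = \left(-47 - 2 \left(1 + 3\right)\right) 8 = \left(-47 - 8\right) 8 = \left(-55\right) 8 = -440$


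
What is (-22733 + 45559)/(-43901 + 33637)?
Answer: -11413/5132 ≈ -2.2239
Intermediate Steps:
(-22733 + 45559)/(-43901 + 33637) = 22826/(-10264) = 22826*(-1/10264) = -11413/5132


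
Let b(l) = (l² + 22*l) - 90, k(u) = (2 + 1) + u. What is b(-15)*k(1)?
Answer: -780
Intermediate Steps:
k(u) = 3 + u
b(l) = -90 + l² + 22*l
b(-15)*k(1) = (-90 + (-15)² + 22*(-15))*(3 + 1) = (-90 + 225 - 330)*4 = -195*4 = -780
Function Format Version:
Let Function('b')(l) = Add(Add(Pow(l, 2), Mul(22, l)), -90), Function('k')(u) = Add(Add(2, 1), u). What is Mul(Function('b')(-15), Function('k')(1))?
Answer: -780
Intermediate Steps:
Function('k')(u) = Add(3, u)
Function('b')(l) = Add(-90, Pow(l, 2), Mul(22, l))
Mul(Function('b')(-15), Function('k')(1)) = Mul(Add(-90, Pow(-15, 2), Mul(22, -15)), Add(3, 1)) = Mul(Add(-90, 225, -330), 4) = Mul(-195, 4) = -780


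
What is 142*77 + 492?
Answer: 11426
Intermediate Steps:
142*77 + 492 = 10934 + 492 = 11426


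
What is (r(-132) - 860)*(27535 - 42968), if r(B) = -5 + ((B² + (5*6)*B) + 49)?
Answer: -195196584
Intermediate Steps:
r(B) = 44 + B² + 30*B (r(B) = -5 + ((B² + 30*B) + 49) = -5 + (49 + B² + 30*B) = 44 + B² + 30*B)
(r(-132) - 860)*(27535 - 42968) = ((44 + (-132)² + 30*(-132)) - 860)*(27535 - 42968) = ((44 + 17424 - 3960) - 860)*(-15433) = (13508 - 860)*(-15433) = 12648*(-15433) = -195196584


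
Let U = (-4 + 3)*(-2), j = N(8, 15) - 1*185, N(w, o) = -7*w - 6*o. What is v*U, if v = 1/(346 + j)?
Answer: 2/15 ≈ 0.13333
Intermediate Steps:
j = -331 (j = (-7*8 - 6*15) - 1*185 = (-56 - 90) - 185 = -146 - 185 = -331)
U = 2 (U = -1*(-2) = 2)
v = 1/15 (v = 1/(346 - 331) = 1/15 ≈ 0.066667)
v*U = (1/15)*2 = 2/15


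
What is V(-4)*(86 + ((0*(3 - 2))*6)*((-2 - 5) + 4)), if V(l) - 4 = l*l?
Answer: 1720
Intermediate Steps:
V(l) = 4 + l² (V(l) = 4 + l*l = 4 + l²)
V(-4)*(86 + ((0*(3 - 2))*6)*((-2 - 5) + 4)) = (4 + (-4)²)*(86 + ((0*(3 - 2))*6)*((-2 - 5) + 4)) = (4 + 16)*(86 + ((0*1)*6)*(-7 + 4)) = 20*(86 + (0*6)*(-3)) = 20*(86 + 0*(-3)) = 20*(86 + 0) = 20*86 = 1720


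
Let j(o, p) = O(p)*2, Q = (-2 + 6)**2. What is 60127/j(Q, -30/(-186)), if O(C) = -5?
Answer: -60127/10 ≈ -6012.7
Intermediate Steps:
Q = 16 (Q = 4**2 = 16)
j(o, p) = -10 (j(o, p) = -5*2 = -10)
60127/j(Q, -30/(-186)) = 60127/(-10) = 60127*(-1/10) = -60127/10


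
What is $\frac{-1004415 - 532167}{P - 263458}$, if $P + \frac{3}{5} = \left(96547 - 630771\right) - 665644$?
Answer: $\frac{7682910}{7316633} \approx 1.0501$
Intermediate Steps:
$P = - \frac{5999343}{5}$ ($P = - \frac{3}{5} + \left(\left(96547 - 630771\right) - 665644\right) = - \frac{3}{5} - 1199868 = - \frac{5999343}{5} \approx -1.1999 \cdot 10^{6}$)
$\frac{-1004415 - 532167}{P - 263458} = \frac{-1004415 - 532167}{- \frac{5999343}{5} - 263458} = - \frac{1536582}{- \frac{5999343}{5} + \left(-1717660 + 1454202\right)} = - \frac{1536582}{- \frac{5999343}{5} - 263458} = - \frac{1536582}{- \frac{7316633}{5}} = \left(-1536582\right) \left(- \frac{5}{7316633}\right) = \frac{7682910}{7316633}$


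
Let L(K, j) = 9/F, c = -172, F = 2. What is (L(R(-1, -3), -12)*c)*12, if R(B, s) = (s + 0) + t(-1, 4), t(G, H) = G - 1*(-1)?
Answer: -9288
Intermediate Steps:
t(G, H) = 1 + G (t(G, H) = G + 1 = 1 + G)
R(B, s) = s (R(B, s) = (s + 0) + (1 - 1) = s + 0 = s)
L(K, j) = 9/2
(L(R(-1, -3), -12)*c)*12 = ((9/2)*(-172))*12 = -774*12 = -9288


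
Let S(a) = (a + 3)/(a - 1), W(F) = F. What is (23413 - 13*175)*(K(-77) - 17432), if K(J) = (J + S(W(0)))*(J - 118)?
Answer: -38724816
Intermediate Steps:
S(a) = (3 + a)/(-1 + a)
K(J) = (-118 + J)*(-3 + J) (K(J) = (J + (3 + 0)/(-1 + 0))*(J - 118) = (J + 3/(-1))*(-118 + J) = (J - 1*3)*(-118 + J) = (J - 3)*(-118 + J) = (-3 + J)*(-118 + J) = (-118 + J)*(-3 + J))
(23413 - 13*175)*(K(-77) - 17432) = (23413 - 13*175)*((354 + (-77)**2 - 121*(-77)) - 17432) = (23413 - 2275)*((354 + 5929 + 9317) - 17432) = 21138*(15600 - 17432) = 21138*(-1832) = -38724816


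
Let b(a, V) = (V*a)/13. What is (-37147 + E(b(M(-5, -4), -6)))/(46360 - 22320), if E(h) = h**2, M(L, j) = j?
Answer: -6277267/4062760 ≈ -1.5451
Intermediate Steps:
b(a, V) = V*a/13 (b(a, V) = (V*a)*(1/13) = V*a/13)
(-37147 + E(b(M(-5, -4), -6)))/(46360 - 22320) = (-37147 + ((1/13)*(-6)*(-4))**2)/(46360 - 22320) = (-37147 + (24/13)**2)/24040 = (-37147 + 576/169)*(1/24040) = -6277267/169*1/24040 = -6277267/4062760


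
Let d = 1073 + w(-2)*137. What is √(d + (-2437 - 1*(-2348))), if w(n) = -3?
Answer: √573 ≈ 23.937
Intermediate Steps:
d = 662 (d = 1073 - 3*137 = 1073 - 411 = 662)
√(d + (-2437 - 1*(-2348))) = √(662 + (-2437 - 1*(-2348))) = √(662 + (-2437 + 2348)) = √(662 - 89) = √573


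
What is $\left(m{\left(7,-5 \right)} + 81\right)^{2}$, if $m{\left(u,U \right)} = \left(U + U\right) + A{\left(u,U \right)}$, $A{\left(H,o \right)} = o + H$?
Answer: $5329$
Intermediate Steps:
$A{\left(H,o \right)} = H + o$
$m{\left(u,U \right)} = u + 3 U$ ($m{\left(u,U \right)} = \left(U + U\right) + \left(u + U\right) = 2 U + \left(U + u\right) = u + 3 U$)
$\left(m{\left(7,-5 \right)} + 81\right)^{2} = \left(\left(7 + 3 \left(-5\right)\right) + 81\right)^{2} = \left(\left(7 - 15\right) + 81\right)^{2} = \left(-8 + 81\right)^{2} = 73^{2} = 5329$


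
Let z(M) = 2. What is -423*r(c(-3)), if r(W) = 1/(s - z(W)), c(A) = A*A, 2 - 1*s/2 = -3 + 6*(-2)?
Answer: -423/32 ≈ -13.219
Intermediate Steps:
s = 34 (s = 4 - 2*(-3 + 6*(-2)) = 4 - 2*(-3 - 12) = 4 - 2*(-15) = 4 + 30 = 34)
c(A) = A²
r(W) = 1/32 (r(W) = 1/(34 - 1*2) = 1/(34 - 2) = 1/32)
-423*r(c(-3)) = -423*1/32 = -423/32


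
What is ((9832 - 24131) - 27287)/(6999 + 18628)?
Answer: -41586/25627 ≈ -1.6227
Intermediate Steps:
((9832 - 24131) - 27287)/(6999 + 18628) = (-14299 - 27287)/25627 = -41586*1/25627 = -41586/25627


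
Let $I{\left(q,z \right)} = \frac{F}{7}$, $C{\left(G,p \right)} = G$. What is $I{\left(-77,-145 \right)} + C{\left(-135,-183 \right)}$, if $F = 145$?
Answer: $- \frac{800}{7} \approx -114.29$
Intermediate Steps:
$I{\left(q,z \right)} = \frac{145}{7}$
$I{\left(-77,-145 \right)} + C{\left(-135,-183 \right)} = \frac{145}{7} - 135 = - \frac{800}{7}$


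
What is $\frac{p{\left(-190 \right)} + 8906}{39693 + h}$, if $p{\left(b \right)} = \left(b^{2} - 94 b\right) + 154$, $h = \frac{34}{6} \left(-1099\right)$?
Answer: $\frac{47265}{25099} \approx 1.8831$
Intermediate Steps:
$h = - \frac{18683}{3}$ ($h = 34 \cdot \frac{1}{6} \left(-1099\right) = \frac{17}{3} \left(-1099\right) = - \frac{18683}{3} \approx -6227.7$)
$p{\left(b \right)} = 154 + b^{2} - 94 b$
$\frac{p{\left(-190 \right)} + 8906}{39693 + h} = \frac{\left(154 + \left(-190\right)^{2} - -17860\right) + 8906}{39693 - \frac{18683}{3}} = \frac{\left(154 + 36100 + 17860\right) + 8906}{\frac{100396}{3}} = \left(54114 + 8906\right) \frac{3}{100396} = 63020 \cdot \frac{3}{100396} = \frac{47265}{25099}$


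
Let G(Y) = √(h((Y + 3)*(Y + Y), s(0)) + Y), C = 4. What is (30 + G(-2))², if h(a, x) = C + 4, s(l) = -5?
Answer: (30 + √6)² ≈ 1053.0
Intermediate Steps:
h(a, x) = 8 (h(a, x) = 4 + 4 = 8)
G(Y) = √(8 + Y)
(30 + G(-2))² = (30 + √(8 - 2))² = (30 + √6)²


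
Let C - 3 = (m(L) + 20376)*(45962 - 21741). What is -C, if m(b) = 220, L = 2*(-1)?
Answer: -498855719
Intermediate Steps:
L = -2
C = 498855719 (C = 3 + (220 + 20376)*(45962 - 21741) = 3 + 20596*24221 = 3 + 498855716 = 498855719)
-C = -1*498855719 = -498855719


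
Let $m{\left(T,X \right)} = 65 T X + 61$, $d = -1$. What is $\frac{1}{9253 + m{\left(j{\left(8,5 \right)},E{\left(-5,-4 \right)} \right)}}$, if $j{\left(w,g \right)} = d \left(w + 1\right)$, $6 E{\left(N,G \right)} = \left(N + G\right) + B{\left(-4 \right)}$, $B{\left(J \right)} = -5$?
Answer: $\frac{1}{10679} \approx 9.3642 \cdot 10^{-5}$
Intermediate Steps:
$E{\left(N,G \right)} = - \frac{5}{6} + \frac{G}{6} + \frac{N}{6}$ ($E{\left(N,G \right)} = \frac{\left(N + G\right) - 5}{6} = \frac{\left(G + N\right) - 5}{6} = \frac{-5 + G + N}{6} = - \frac{5}{6} + \frac{G}{6} + \frac{N}{6}$)
$j{\left(w,g \right)} = -1 - w$ ($j{\left(w,g \right)} = - (w + 1) = - (1 + w) = -1 - w$)
$m{\left(T,X \right)} = 61 + 65 T X$ ($m{\left(T,X \right)} = 65 T X + 61 = 61 + 65 T X$)
$\frac{1}{9253 + m{\left(j{\left(8,5 \right)},E{\left(-5,-4 \right)} \right)}} = \frac{1}{9253 + \left(61 + 65 \left(-1 - 8\right) \left(- \frac{5}{6} + \frac{1}{6} \left(-4\right) + \frac{1}{6} \left(-5\right)\right)\right)} = \frac{1}{9253 + \left(61 + 65 \left(-1 - 8\right) \left(- \frac{5}{6} - \frac{2}{3} - \frac{5}{6}\right)\right)} = \frac{1}{9253 + \left(61 + 65 \left(-9\right) \left(- \frac{7}{3}\right)\right)} = \frac{1}{9253 + \left(61 + 1365\right)} = \frac{1}{9253 + 1426} = \frac{1}{10679}$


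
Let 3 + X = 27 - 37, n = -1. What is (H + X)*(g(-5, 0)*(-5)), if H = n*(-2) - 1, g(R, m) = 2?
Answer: 120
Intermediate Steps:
X = -13 (X = -3 + (27 - 37) = -3 - 10 = -13)
H = 1 (H = -1*(-2) - 1 = 2 - 1 = 1)
(H + X)*(g(-5, 0)*(-5)) = (1 - 13)*(2*(-5)) = -12*(-10) = 120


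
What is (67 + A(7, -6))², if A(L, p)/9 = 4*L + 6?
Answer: 139129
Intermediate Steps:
A(L, p) = 54 + 36*L (A(L, p) = 9*(4*L + 6) = 9*(6 + 4*L) = 54 + 36*L)
(67 + A(7, -6))² = (67 + (54 + 36*7))² = (67 + (54 + 252))² = (67 + 306)² = 373² = 139129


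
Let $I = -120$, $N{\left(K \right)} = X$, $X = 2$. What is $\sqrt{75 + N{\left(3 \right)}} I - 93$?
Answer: $-93 - 120 \sqrt{77} \approx -1146.0$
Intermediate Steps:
$N{\left(K \right)} = 2$
$\sqrt{75 + N{\left(3 \right)}} I - 93 = \sqrt{75 + 2} \left(-120\right) - 93 = \sqrt{77} \left(-120\right) - 93 = - 120 \sqrt{77} - 93 = -93 - 120 \sqrt{77}$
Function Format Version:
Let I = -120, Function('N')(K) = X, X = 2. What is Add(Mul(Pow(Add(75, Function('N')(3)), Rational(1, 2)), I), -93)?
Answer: Add(-93, Mul(-120, Pow(77, Rational(1, 2)))) ≈ -1146.0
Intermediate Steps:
Function('N')(K) = 2
Add(Mul(Pow(Add(75, Function('N')(3)), Rational(1, 2)), I), -93) = Add(Mul(Pow(Add(75, 2), Rational(1, 2)), -120), -93) = Add(Mul(Pow(77, Rational(1, 2)), -120), -93) = Add(Mul(-120, Pow(77, Rational(1, 2))), -93) = Add(-93, Mul(-120, Pow(77, Rational(1, 2))))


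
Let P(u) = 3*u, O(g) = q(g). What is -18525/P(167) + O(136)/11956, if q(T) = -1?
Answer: -73828467/1996652 ≈ -36.976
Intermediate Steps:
O(g) = -1
-18525/P(167) + O(136)/11956 = -18525/(3*167) - 1/11956 = -18525/501 - 1*1/11956 = -18525*1/501 - 1/11956 = -6175/167 - 1/11956 = -73828467/1996652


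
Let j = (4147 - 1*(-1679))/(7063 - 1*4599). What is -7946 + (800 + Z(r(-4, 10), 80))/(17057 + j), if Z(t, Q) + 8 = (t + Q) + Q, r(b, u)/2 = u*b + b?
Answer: -167001106154/21017137 ≈ -7946.0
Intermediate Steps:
r(b, u) = 2*b + 2*b*u (r(b, u) = 2*(u*b + b) = 2*(b*u + b) = 2*(b + b*u) = 2*b + 2*b*u)
Z(t, Q) = -8 + t + 2*Q (Z(t, Q) = -8 + ((t + Q) + Q) = -8 + ((Q + t) + Q) = -8 + (t + 2*Q) = -8 + t + 2*Q)
j = 2913/1232 (j = (4147 + 1679)/(7063 - 4599) = 5826/2464 = 5826*(1/2464) = 2913/1232 ≈ 2.3644)
-7946 + (800 + Z(r(-4, 10), 80))/(17057 + j) = -7946 + (800 + (-8 + 2*(-4)*(1 + 10) + 2*80))/(17057 + 2913/1232) = -7946 + (800 + (-8 + 2*(-4)*11 + 160))/(21017137/1232) = -7946 + (800 + (-8 - 88 + 160))*(1232/21017137) = -7946 + (800 + 64)*(1232/21017137) = -7946 + 864*(1232/21017137) = -7946 + 1064448/21017137 = -167001106154/21017137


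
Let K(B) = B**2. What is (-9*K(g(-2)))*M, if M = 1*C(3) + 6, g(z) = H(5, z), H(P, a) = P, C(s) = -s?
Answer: -675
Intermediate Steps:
g(z) = 5
M = 3 (M = 1*(-1*3) + 6 = 1*(-3) + 6 = -3 + 6 = 3)
(-9*K(g(-2)))*M = -9*5**2*3 = -9*25*3 = -225*3 = -675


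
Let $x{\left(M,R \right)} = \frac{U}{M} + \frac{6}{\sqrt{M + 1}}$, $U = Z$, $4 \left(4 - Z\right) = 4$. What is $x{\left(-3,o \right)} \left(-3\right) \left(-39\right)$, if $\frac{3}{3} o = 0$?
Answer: $-117 - 351 i \sqrt{2} \approx -117.0 - 496.39 i$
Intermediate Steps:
$o = 0$
$Z = 3$ ($Z = 4 - 1 = 3$)
$U = 3$
$x{\left(M,R \right)} = \frac{3}{M} + \frac{6}{\sqrt{1 + M}}$ ($x{\left(M,R \right)} = \frac{3}{M} + \frac{6}{\sqrt{M + 1}} = \frac{3}{M} + \frac{6}{\sqrt{1 + M}}$)
$x{\left(-3,o \right)} \left(-3\right) \left(-39\right) = \left(\frac{3}{-3} + \frac{6}{\sqrt{1 - 3}}\right) \left(-3\right) \left(-39\right) = \left(3 \left(- \frac{1}{3}\right) + \frac{6}{i \sqrt{2}}\right) \left(-3\right) \left(-39\right) = \left(-1 + 6 \left(- \frac{i \sqrt{2}}{2}\right)\right) \left(-3\right) \left(-39\right) = \left(-1 - 3 i \sqrt{2}\right) \left(-3\right) \left(-39\right) = \left(3 + 9 i \sqrt{2}\right) \left(-39\right) = -117 - 351 i \sqrt{2}$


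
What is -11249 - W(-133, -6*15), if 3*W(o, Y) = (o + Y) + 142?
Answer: -11222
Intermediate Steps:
W(o, Y) = 142/3 + Y/3 + o/3 (W(o, Y) = ((o + Y) + 142)/3 = ((Y + o) + 142)/3 = (142 + Y + o)/3 = 142/3 + Y/3 + o/3)
-11249 - W(-133, -6*15) = -11249 - (142/3 + (-6*15)/3 + (⅓)*(-133)) = -11249 - (142/3 + (⅓)*(-90) - 133/3) = -11249 - (142/3 - 30 - 133/3) = -11249 - 1*(-27) = -11249 + 27 = -11222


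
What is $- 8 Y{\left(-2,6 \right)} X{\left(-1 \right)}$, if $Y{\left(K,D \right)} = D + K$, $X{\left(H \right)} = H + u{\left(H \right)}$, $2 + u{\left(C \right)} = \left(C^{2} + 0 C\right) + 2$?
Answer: $0$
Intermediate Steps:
$u{\left(C \right)} = C^{2}$ ($u{\left(C \right)} = -2 + \left(\left(C^{2} + 0 C\right) + 2\right) = -2 + \left(\left(C^{2} + 0\right) + 2\right) = -2 + \left(C^{2} + 2\right) = -2 + \left(2 + C^{2}\right) = C^{2}$)
$X{\left(H \right)} = H + H^{2}$
$- 8 Y{\left(-2,6 \right)} X{\left(-1 \right)} = - 8 \left(6 - 2\right) \left(- (1 - 1)\right) = \left(-8\right) 4 \left(\left(-1\right) 0\right) = \left(-32\right) 0 = 0$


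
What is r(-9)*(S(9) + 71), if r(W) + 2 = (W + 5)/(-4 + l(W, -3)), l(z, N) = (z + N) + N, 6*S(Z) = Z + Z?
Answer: -2516/19 ≈ -132.42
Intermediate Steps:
S(Z) = Z/3 (S(Z) = (Z + Z)/6 = (2*Z)/6 = Z/3)
l(z, N) = z + 2*N (l(z, N) = (N + z) + N = z + 2*N)
r(W) = -2 + (5 + W)/(-10 + W) (r(W) = -2 + (W + 5)/(-4 + (W + 2*(-3))) = -2 + (5 + W)/(-4 + (W - 6)) = -2 + (5 + W)/(-4 + (-6 + W)) = -2 + (5 + W)/(-10 + W))
r(-9)*(S(9) + 71) = ((25 - 1*(-9))/(-10 - 9))*((⅓)*9 + 71) = ((25 + 9)/(-19))*(3 + 71) = -1/19*34*74 = -34/19*74 = -2516/19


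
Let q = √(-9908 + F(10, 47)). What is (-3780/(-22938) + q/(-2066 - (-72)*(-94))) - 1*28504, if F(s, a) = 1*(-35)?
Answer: -108970162/3823 - I*√9943/8834 ≈ -28504.0 - 0.011288*I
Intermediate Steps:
F(s, a) = -35
q = I*√9943 (q = √(-9908 - 35) = √(-9943) = I*√9943 ≈ 99.715*I)
(-3780/(-22938) + q/(-2066 - (-72)*(-94))) - 1*28504 = (-3780/(-22938) + (I*√9943)/(-2066 - (-72)*(-94))) - 1*28504 = (-3780*(-1/22938) + (I*√9943)/(-2066 - 1*6768)) - 28504 = (630/3823 + (I*√9943)/(-2066 - 6768)) - 28504 = (630/3823 + (I*√9943)/(-8834)) - 28504 = (630/3823 + (I*√9943)*(-1/8834)) - 28504 = (630/3823 - I*√9943/8834) - 28504 = -108970162/3823 - I*√9943/8834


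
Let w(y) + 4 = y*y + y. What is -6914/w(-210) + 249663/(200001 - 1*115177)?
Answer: 5185118641/1861293032 ≈ 2.7858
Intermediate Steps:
w(y) = -4 + y + y² (w(y) = -4 + (y*y + y) = -4 + (y² + y) = -4 + (y + y²) = -4 + y + y²)
-6914/w(-210) + 249663/(200001 - 1*115177) = -6914/(-4 - 210 + (-210)²) + 249663/(200001 - 1*115177) = -6914/(-4 - 210 + 44100) + 249663/(200001 - 115177) = -6914/43886 + 249663/84824 = -6914*1/43886 + 249663*(1/84824) = -3457/21943 + 249663/84824 = 5185118641/1861293032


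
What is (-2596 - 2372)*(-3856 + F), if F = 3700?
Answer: 775008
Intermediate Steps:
(-2596 - 2372)*(-3856 + F) = (-2596 - 2372)*(-3856 + 3700) = -4968*(-156) = 775008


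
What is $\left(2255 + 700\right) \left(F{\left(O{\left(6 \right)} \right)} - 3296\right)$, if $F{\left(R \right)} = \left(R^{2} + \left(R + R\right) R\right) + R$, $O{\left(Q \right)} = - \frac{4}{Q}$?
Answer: $-9737710$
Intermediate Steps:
$F{\left(R \right)} = R + 3 R^{2}$ ($F{\left(R \right)} = \left(R^{2} + 2 R R\right) + R = \left(R^{2} + 2 R^{2}\right) + R = 3 R^{2} + R = R + 3 R^{2}$)
$\left(2255 + 700\right) \left(F{\left(O{\left(6 \right)} \right)} - 3296\right) = \left(2255 + 700\right) \left(- \frac{4}{6} \left(1 + 3 \left(- \frac{4}{6}\right)\right) - 3296\right) = 2955 \left(\left(-4\right) \frac{1}{6} \left(1 + 3 \left(\left(-4\right) \frac{1}{6}\right)\right) - 3296\right) = 2955 \left(- \frac{2 \left(1 + 3 \left(- \frac{2}{3}\right)\right)}{3} - 3296\right) = 2955 \left(- \frac{2 \left(1 - 2\right)}{3} - 3296\right) = 2955 \left(\left(- \frac{2}{3}\right) \left(-1\right) - 3296\right) = 2955 \left(\frac{2}{3} - 3296\right) = 2955 \left(- \frac{9886}{3}\right) = -9737710$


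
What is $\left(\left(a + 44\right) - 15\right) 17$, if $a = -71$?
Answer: $-714$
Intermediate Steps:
$\left(\left(a + 44\right) - 15\right) 17 = \left(\left(-71 + 44\right) - 15\right) 17 = \left(-27 - 15\right) 17 = \left(-42\right) 17 = -714$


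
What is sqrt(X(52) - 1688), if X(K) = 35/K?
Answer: 3*I*sqrt(126737)/26 ≈ 41.077*I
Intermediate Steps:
sqrt(X(52) - 1688) = sqrt(35/52 - 1688) = sqrt(-87741/52) = 3*I*sqrt(126737)/26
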